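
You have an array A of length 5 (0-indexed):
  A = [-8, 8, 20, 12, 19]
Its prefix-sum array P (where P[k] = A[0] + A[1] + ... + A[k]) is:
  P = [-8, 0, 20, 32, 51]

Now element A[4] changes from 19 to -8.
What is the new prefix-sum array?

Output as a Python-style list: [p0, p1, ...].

Answer: [-8, 0, 20, 32, 24]

Derivation:
Change: A[4] 19 -> -8, delta = -27
P[k] for k < 4: unchanged (A[4] not included)
P[k] for k >= 4: shift by delta = -27
  P[0] = -8 + 0 = -8
  P[1] = 0 + 0 = 0
  P[2] = 20 + 0 = 20
  P[3] = 32 + 0 = 32
  P[4] = 51 + -27 = 24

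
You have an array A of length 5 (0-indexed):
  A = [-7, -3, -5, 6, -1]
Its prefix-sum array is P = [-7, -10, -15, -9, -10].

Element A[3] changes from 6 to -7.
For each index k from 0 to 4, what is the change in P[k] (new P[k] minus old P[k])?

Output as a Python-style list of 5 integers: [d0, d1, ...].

Answer: [0, 0, 0, -13, -13]

Derivation:
Element change: A[3] 6 -> -7, delta = -13
For k < 3: P[k] unchanged, delta_P[k] = 0
For k >= 3: P[k] shifts by exactly -13
Delta array: [0, 0, 0, -13, -13]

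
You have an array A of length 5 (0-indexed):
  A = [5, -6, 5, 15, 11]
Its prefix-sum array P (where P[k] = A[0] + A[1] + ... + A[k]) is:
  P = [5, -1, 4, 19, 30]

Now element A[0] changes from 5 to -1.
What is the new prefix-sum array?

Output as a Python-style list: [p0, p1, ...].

Answer: [-1, -7, -2, 13, 24]

Derivation:
Change: A[0] 5 -> -1, delta = -6
P[k] for k < 0: unchanged (A[0] not included)
P[k] for k >= 0: shift by delta = -6
  P[0] = 5 + -6 = -1
  P[1] = -1 + -6 = -7
  P[2] = 4 + -6 = -2
  P[3] = 19 + -6 = 13
  P[4] = 30 + -6 = 24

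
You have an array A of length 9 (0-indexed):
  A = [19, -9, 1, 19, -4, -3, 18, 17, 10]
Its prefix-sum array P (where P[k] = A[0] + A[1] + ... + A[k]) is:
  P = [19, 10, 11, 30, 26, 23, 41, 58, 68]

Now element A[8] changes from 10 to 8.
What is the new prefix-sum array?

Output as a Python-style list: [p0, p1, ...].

Change: A[8] 10 -> 8, delta = -2
P[k] for k < 8: unchanged (A[8] not included)
P[k] for k >= 8: shift by delta = -2
  P[0] = 19 + 0 = 19
  P[1] = 10 + 0 = 10
  P[2] = 11 + 0 = 11
  P[3] = 30 + 0 = 30
  P[4] = 26 + 0 = 26
  P[5] = 23 + 0 = 23
  P[6] = 41 + 0 = 41
  P[7] = 58 + 0 = 58
  P[8] = 68 + -2 = 66

Answer: [19, 10, 11, 30, 26, 23, 41, 58, 66]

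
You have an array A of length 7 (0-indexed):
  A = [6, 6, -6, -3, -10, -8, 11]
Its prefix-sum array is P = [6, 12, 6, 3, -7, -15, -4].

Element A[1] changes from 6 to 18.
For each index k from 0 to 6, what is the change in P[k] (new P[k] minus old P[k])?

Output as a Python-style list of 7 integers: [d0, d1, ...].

Answer: [0, 12, 12, 12, 12, 12, 12]

Derivation:
Element change: A[1] 6 -> 18, delta = 12
For k < 1: P[k] unchanged, delta_P[k] = 0
For k >= 1: P[k] shifts by exactly 12
Delta array: [0, 12, 12, 12, 12, 12, 12]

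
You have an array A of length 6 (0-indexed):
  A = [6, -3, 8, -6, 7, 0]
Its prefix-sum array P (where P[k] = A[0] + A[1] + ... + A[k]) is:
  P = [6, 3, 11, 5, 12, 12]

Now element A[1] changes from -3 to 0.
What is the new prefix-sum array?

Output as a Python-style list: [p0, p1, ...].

Answer: [6, 6, 14, 8, 15, 15]

Derivation:
Change: A[1] -3 -> 0, delta = 3
P[k] for k < 1: unchanged (A[1] not included)
P[k] for k >= 1: shift by delta = 3
  P[0] = 6 + 0 = 6
  P[1] = 3 + 3 = 6
  P[2] = 11 + 3 = 14
  P[3] = 5 + 3 = 8
  P[4] = 12 + 3 = 15
  P[5] = 12 + 3 = 15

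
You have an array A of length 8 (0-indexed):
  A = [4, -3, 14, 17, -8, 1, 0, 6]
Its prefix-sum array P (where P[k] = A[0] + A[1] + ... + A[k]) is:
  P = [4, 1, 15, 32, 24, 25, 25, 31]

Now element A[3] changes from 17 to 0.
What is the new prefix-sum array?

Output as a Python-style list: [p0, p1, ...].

Answer: [4, 1, 15, 15, 7, 8, 8, 14]

Derivation:
Change: A[3] 17 -> 0, delta = -17
P[k] for k < 3: unchanged (A[3] not included)
P[k] for k >= 3: shift by delta = -17
  P[0] = 4 + 0 = 4
  P[1] = 1 + 0 = 1
  P[2] = 15 + 0 = 15
  P[3] = 32 + -17 = 15
  P[4] = 24 + -17 = 7
  P[5] = 25 + -17 = 8
  P[6] = 25 + -17 = 8
  P[7] = 31 + -17 = 14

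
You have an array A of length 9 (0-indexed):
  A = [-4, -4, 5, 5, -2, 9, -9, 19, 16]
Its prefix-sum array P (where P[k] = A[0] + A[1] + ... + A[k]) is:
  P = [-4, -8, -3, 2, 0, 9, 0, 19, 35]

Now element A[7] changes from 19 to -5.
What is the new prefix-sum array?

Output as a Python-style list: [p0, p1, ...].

Change: A[7] 19 -> -5, delta = -24
P[k] for k < 7: unchanged (A[7] not included)
P[k] for k >= 7: shift by delta = -24
  P[0] = -4 + 0 = -4
  P[1] = -8 + 0 = -8
  P[2] = -3 + 0 = -3
  P[3] = 2 + 0 = 2
  P[4] = 0 + 0 = 0
  P[5] = 9 + 0 = 9
  P[6] = 0 + 0 = 0
  P[7] = 19 + -24 = -5
  P[8] = 35 + -24 = 11

Answer: [-4, -8, -3, 2, 0, 9, 0, -5, 11]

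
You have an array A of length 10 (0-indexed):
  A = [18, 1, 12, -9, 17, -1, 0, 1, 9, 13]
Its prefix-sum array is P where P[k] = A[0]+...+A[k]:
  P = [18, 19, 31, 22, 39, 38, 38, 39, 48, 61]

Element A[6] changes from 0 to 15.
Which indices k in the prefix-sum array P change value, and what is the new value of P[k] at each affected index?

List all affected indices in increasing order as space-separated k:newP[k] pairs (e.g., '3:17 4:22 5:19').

P[k] = A[0] + ... + A[k]
P[k] includes A[6] iff k >= 6
Affected indices: 6, 7, ..., 9; delta = 15
  P[6]: 38 + 15 = 53
  P[7]: 39 + 15 = 54
  P[8]: 48 + 15 = 63
  P[9]: 61 + 15 = 76

Answer: 6:53 7:54 8:63 9:76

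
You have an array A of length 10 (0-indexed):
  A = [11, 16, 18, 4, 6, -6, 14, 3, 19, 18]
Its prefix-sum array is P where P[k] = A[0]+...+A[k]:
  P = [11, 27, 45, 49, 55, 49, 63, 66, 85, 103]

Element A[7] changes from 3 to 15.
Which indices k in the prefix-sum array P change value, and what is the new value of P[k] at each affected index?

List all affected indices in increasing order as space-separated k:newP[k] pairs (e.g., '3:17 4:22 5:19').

Answer: 7:78 8:97 9:115

Derivation:
P[k] = A[0] + ... + A[k]
P[k] includes A[7] iff k >= 7
Affected indices: 7, 8, ..., 9; delta = 12
  P[7]: 66 + 12 = 78
  P[8]: 85 + 12 = 97
  P[9]: 103 + 12 = 115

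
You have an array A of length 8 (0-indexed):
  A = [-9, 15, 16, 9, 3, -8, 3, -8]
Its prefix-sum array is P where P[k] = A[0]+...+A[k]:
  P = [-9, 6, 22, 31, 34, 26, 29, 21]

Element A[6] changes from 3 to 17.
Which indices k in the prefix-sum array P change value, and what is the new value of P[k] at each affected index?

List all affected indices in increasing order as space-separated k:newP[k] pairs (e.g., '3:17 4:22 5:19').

P[k] = A[0] + ... + A[k]
P[k] includes A[6] iff k >= 6
Affected indices: 6, 7, ..., 7; delta = 14
  P[6]: 29 + 14 = 43
  P[7]: 21 + 14 = 35

Answer: 6:43 7:35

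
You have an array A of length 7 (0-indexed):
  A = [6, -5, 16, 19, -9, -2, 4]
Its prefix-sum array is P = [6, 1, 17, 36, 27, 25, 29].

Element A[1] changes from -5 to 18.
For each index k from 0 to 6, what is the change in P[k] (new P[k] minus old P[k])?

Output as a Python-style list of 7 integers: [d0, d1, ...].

Answer: [0, 23, 23, 23, 23, 23, 23]

Derivation:
Element change: A[1] -5 -> 18, delta = 23
For k < 1: P[k] unchanged, delta_P[k] = 0
For k >= 1: P[k] shifts by exactly 23
Delta array: [0, 23, 23, 23, 23, 23, 23]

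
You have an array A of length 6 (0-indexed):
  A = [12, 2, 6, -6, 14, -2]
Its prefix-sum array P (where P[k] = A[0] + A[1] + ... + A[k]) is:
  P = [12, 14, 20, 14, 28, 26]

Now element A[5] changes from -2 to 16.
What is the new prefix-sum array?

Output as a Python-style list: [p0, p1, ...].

Change: A[5] -2 -> 16, delta = 18
P[k] for k < 5: unchanged (A[5] not included)
P[k] for k >= 5: shift by delta = 18
  P[0] = 12 + 0 = 12
  P[1] = 14 + 0 = 14
  P[2] = 20 + 0 = 20
  P[3] = 14 + 0 = 14
  P[4] = 28 + 0 = 28
  P[5] = 26 + 18 = 44

Answer: [12, 14, 20, 14, 28, 44]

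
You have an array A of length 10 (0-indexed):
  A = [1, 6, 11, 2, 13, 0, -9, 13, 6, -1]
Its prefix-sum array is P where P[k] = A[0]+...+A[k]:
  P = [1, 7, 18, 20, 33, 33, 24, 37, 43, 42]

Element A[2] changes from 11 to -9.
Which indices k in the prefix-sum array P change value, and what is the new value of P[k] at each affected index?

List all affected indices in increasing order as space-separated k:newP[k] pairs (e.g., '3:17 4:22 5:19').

P[k] = A[0] + ... + A[k]
P[k] includes A[2] iff k >= 2
Affected indices: 2, 3, ..., 9; delta = -20
  P[2]: 18 + -20 = -2
  P[3]: 20 + -20 = 0
  P[4]: 33 + -20 = 13
  P[5]: 33 + -20 = 13
  P[6]: 24 + -20 = 4
  P[7]: 37 + -20 = 17
  P[8]: 43 + -20 = 23
  P[9]: 42 + -20 = 22

Answer: 2:-2 3:0 4:13 5:13 6:4 7:17 8:23 9:22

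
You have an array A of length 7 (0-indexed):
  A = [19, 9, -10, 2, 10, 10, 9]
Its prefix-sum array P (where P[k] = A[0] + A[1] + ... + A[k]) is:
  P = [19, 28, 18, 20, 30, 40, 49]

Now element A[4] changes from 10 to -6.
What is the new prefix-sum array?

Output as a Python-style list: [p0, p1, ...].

Change: A[4] 10 -> -6, delta = -16
P[k] for k < 4: unchanged (A[4] not included)
P[k] for k >= 4: shift by delta = -16
  P[0] = 19 + 0 = 19
  P[1] = 28 + 0 = 28
  P[2] = 18 + 0 = 18
  P[3] = 20 + 0 = 20
  P[4] = 30 + -16 = 14
  P[5] = 40 + -16 = 24
  P[6] = 49 + -16 = 33

Answer: [19, 28, 18, 20, 14, 24, 33]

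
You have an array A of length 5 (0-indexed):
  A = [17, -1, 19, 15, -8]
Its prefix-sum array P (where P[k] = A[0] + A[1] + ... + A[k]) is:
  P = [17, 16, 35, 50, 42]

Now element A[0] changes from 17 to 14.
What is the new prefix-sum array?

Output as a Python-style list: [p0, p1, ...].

Answer: [14, 13, 32, 47, 39]

Derivation:
Change: A[0] 17 -> 14, delta = -3
P[k] for k < 0: unchanged (A[0] not included)
P[k] for k >= 0: shift by delta = -3
  P[0] = 17 + -3 = 14
  P[1] = 16 + -3 = 13
  P[2] = 35 + -3 = 32
  P[3] = 50 + -3 = 47
  P[4] = 42 + -3 = 39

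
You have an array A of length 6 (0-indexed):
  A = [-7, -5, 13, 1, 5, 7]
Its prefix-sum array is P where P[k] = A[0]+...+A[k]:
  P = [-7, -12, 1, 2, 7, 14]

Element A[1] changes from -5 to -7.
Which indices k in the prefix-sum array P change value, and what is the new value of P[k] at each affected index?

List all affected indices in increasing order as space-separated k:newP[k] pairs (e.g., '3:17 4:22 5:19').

P[k] = A[0] + ... + A[k]
P[k] includes A[1] iff k >= 1
Affected indices: 1, 2, ..., 5; delta = -2
  P[1]: -12 + -2 = -14
  P[2]: 1 + -2 = -1
  P[3]: 2 + -2 = 0
  P[4]: 7 + -2 = 5
  P[5]: 14 + -2 = 12

Answer: 1:-14 2:-1 3:0 4:5 5:12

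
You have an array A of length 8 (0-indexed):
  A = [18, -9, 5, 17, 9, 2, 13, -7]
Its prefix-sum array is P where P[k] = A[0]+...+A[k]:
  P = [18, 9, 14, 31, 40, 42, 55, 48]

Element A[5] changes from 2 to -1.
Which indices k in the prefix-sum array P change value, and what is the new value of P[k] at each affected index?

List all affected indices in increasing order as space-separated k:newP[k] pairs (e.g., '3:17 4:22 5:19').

Answer: 5:39 6:52 7:45

Derivation:
P[k] = A[0] + ... + A[k]
P[k] includes A[5] iff k >= 5
Affected indices: 5, 6, ..., 7; delta = -3
  P[5]: 42 + -3 = 39
  P[6]: 55 + -3 = 52
  P[7]: 48 + -3 = 45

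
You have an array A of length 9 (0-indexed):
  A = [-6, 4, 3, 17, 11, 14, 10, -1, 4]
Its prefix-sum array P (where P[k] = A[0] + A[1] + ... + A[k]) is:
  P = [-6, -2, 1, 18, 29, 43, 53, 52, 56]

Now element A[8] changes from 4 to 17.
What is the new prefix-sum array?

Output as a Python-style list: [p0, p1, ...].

Change: A[8] 4 -> 17, delta = 13
P[k] for k < 8: unchanged (A[8] not included)
P[k] for k >= 8: shift by delta = 13
  P[0] = -6 + 0 = -6
  P[1] = -2 + 0 = -2
  P[2] = 1 + 0 = 1
  P[3] = 18 + 0 = 18
  P[4] = 29 + 0 = 29
  P[5] = 43 + 0 = 43
  P[6] = 53 + 0 = 53
  P[7] = 52 + 0 = 52
  P[8] = 56 + 13 = 69

Answer: [-6, -2, 1, 18, 29, 43, 53, 52, 69]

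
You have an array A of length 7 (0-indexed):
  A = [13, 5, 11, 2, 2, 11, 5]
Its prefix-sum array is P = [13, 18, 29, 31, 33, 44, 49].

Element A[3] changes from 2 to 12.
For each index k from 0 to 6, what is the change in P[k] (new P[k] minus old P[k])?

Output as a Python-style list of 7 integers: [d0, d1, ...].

Answer: [0, 0, 0, 10, 10, 10, 10]

Derivation:
Element change: A[3] 2 -> 12, delta = 10
For k < 3: P[k] unchanged, delta_P[k] = 0
For k >= 3: P[k] shifts by exactly 10
Delta array: [0, 0, 0, 10, 10, 10, 10]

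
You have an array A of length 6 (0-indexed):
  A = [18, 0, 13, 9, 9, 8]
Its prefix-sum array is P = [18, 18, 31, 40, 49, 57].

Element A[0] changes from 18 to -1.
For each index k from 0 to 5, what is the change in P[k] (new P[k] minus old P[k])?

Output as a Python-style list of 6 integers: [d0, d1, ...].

Answer: [-19, -19, -19, -19, -19, -19]

Derivation:
Element change: A[0] 18 -> -1, delta = -19
For k < 0: P[k] unchanged, delta_P[k] = 0
For k >= 0: P[k] shifts by exactly -19
Delta array: [-19, -19, -19, -19, -19, -19]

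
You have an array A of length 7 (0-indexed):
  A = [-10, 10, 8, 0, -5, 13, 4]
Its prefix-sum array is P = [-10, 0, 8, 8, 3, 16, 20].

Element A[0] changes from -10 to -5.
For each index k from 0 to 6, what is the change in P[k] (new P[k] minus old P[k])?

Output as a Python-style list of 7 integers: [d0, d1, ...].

Answer: [5, 5, 5, 5, 5, 5, 5]

Derivation:
Element change: A[0] -10 -> -5, delta = 5
For k < 0: P[k] unchanged, delta_P[k] = 0
For k >= 0: P[k] shifts by exactly 5
Delta array: [5, 5, 5, 5, 5, 5, 5]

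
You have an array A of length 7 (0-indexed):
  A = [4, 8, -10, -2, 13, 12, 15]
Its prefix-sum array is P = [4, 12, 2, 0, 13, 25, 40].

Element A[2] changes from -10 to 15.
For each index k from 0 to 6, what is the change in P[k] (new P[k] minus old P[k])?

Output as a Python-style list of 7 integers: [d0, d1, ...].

Answer: [0, 0, 25, 25, 25, 25, 25]

Derivation:
Element change: A[2] -10 -> 15, delta = 25
For k < 2: P[k] unchanged, delta_P[k] = 0
For k >= 2: P[k] shifts by exactly 25
Delta array: [0, 0, 25, 25, 25, 25, 25]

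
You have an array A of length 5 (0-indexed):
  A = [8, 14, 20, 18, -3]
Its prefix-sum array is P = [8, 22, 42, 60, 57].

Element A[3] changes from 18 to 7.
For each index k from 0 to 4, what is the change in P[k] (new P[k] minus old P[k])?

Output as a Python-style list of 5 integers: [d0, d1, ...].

Answer: [0, 0, 0, -11, -11]

Derivation:
Element change: A[3] 18 -> 7, delta = -11
For k < 3: P[k] unchanged, delta_P[k] = 0
For k >= 3: P[k] shifts by exactly -11
Delta array: [0, 0, 0, -11, -11]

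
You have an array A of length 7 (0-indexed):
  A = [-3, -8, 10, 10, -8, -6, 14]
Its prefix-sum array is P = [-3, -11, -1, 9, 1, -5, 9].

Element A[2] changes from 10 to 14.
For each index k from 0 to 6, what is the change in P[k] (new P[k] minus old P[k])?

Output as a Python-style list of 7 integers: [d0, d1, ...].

Answer: [0, 0, 4, 4, 4, 4, 4]

Derivation:
Element change: A[2] 10 -> 14, delta = 4
For k < 2: P[k] unchanged, delta_P[k] = 0
For k >= 2: P[k] shifts by exactly 4
Delta array: [0, 0, 4, 4, 4, 4, 4]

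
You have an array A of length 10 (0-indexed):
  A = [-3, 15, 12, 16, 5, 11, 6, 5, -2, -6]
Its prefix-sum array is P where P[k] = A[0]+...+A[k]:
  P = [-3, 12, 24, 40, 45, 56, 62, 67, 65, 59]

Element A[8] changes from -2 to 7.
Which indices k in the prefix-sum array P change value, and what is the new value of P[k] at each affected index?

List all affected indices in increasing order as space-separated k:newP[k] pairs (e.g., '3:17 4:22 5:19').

Answer: 8:74 9:68

Derivation:
P[k] = A[0] + ... + A[k]
P[k] includes A[8] iff k >= 8
Affected indices: 8, 9, ..., 9; delta = 9
  P[8]: 65 + 9 = 74
  P[9]: 59 + 9 = 68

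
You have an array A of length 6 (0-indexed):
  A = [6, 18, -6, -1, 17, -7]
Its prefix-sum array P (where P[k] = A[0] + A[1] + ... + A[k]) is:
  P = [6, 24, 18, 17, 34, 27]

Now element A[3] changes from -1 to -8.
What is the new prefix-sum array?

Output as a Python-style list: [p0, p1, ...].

Change: A[3] -1 -> -8, delta = -7
P[k] for k < 3: unchanged (A[3] not included)
P[k] for k >= 3: shift by delta = -7
  P[0] = 6 + 0 = 6
  P[1] = 24 + 0 = 24
  P[2] = 18 + 0 = 18
  P[3] = 17 + -7 = 10
  P[4] = 34 + -7 = 27
  P[5] = 27 + -7 = 20

Answer: [6, 24, 18, 10, 27, 20]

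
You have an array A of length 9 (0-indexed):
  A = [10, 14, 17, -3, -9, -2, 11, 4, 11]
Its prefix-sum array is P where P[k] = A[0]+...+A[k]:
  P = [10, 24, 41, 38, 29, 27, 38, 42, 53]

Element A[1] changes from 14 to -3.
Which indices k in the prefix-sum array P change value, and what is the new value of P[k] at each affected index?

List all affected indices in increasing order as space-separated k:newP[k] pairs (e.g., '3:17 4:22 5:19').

P[k] = A[0] + ... + A[k]
P[k] includes A[1] iff k >= 1
Affected indices: 1, 2, ..., 8; delta = -17
  P[1]: 24 + -17 = 7
  P[2]: 41 + -17 = 24
  P[3]: 38 + -17 = 21
  P[4]: 29 + -17 = 12
  P[5]: 27 + -17 = 10
  P[6]: 38 + -17 = 21
  P[7]: 42 + -17 = 25
  P[8]: 53 + -17 = 36

Answer: 1:7 2:24 3:21 4:12 5:10 6:21 7:25 8:36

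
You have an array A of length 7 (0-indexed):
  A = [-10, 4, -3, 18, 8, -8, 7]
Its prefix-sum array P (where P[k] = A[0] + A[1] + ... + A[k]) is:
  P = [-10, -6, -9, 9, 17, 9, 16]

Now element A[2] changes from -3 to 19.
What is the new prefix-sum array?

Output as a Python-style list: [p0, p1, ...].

Change: A[2] -3 -> 19, delta = 22
P[k] for k < 2: unchanged (A[2] not included)
P[k] for k >= 2: shift by delta = 22
  P[0] = -10 + 0 = -10
  P[1] = -6 + 0 = -6
  P[2] = -9 + 22 = 13
  P[3] = 9 + 22 = 31
  P[4] = 17 + 22 = 39
  P[5] = 9 + 22 = 31
  P[6] = 16 + 22 = 38

Answer: [-10, -6, 13, 31, 39, 31, 38]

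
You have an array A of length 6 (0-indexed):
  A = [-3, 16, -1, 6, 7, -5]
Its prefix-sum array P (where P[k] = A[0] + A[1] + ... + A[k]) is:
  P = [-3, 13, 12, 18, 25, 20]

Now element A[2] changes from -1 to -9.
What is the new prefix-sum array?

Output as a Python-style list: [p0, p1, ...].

Answer: [-3, 13, 4, 10, 17, 12]

Derivation:
Change: A[2] -1 -> -9, delta = -8
P[k] for k < 2: unchanged (A[2] not included)
P[k] for k >= 2: shift by delta = -8
  P[0] = -3 + 0 = -3
  P[1] = 13 + 0 = 13
  P[2] = 12 + -8 = 4
  P[3] = 18 + -8 = 10
  P[4] = 25 + -8 = 17
  P[5] = 20 + -8 = 12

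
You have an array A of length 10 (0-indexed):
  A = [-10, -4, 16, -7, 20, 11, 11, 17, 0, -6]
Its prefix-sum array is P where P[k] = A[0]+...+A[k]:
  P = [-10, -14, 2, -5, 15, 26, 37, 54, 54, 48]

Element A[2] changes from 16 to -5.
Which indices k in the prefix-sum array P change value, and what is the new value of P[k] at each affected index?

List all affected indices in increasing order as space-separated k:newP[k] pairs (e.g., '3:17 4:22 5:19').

Answer: 2:-19 3:-26 4:-6 5:5 6:16 7:33 8:33 9:27

Derivation:
P[k] = A[0] + ... + A[k]
P[k] includes A[2] iff k >= 2
Affected indices: 2, 3, ..., 9; delta = -21
  P[2]: 2 + -21 = -19
  P[3]: -5 + -21 = -26
  P[4]: 15 + -21 = -6
  P[5]: 26 + -21 = 5
  P[6]: 37 + -21 = 16
  P[7]: 54 + -21 = 33
  P[8]: 54 + -21 = 33
  P[9]: 48 + -21 = 27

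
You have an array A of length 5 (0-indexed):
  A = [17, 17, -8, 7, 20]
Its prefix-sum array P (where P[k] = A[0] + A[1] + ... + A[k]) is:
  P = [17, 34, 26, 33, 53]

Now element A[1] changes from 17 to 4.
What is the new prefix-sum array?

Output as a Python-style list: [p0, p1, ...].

Change: A[1] 17 -> 4, delta = -13
P[k] for k < 1: unchanged (A[1] not included)
P[k] for k >= 1: shift by delta = -13
  P[0] = 17 + 0 = 17
  P[1] = 34 + -13 = 21
  P[2] = 26 + -13 = 13
  P[3] = 33 + -13 = 20
  P[4] = 53 + -13 = 40

Answer: [17, 21, 13, 20, 40]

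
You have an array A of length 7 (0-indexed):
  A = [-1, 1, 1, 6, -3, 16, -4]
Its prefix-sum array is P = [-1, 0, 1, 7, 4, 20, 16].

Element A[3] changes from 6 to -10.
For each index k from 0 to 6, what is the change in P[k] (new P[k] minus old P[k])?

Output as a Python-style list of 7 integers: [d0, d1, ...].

Element change: A[3] 6 -> -10, delta = -16
For k < 3: P[k] unchanged, delta_P[k] = 0
For k >= 3: P[k] shifts by exactly -16
Delta array: [0, 0, 0, -16, -16, -16, -16]

Answer: [0, 0, 0, -16, -16, -16, -16]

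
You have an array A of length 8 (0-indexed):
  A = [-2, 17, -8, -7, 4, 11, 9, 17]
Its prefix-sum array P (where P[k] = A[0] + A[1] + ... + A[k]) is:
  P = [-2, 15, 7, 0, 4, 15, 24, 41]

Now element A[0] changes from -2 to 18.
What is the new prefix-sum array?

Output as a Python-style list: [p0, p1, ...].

Change: A[0] -2 -> 18, delta = 20
P[k] for k < 0: unchanged (A[0] not included)
P[k] for k >= 0: shift by delta = 20
  P[0] = -2 + 20 = 18
  P[1] = 15 + 20 = 35
  P[2] = 7 + 20 = 27
  P[3] = 0 + 20 = 20
  P[4] = 4 + 20 = 24
  P[5] = 15 + 20 = 35
  P[6] = 24 + 20 = 44
  P[7] = 41 + 20 = 61

Answer: [18, 35, 27, 20, 24, 35, 44, 61]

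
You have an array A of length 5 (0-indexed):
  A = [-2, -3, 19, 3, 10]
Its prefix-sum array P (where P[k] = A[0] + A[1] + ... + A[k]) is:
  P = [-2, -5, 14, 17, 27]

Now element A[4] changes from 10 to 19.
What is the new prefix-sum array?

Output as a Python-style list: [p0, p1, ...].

Answer: [-2, -5, 14, 17, 36]

Derivation:
Change: A[4] 10 -> 19, delta = 9
P[k] for k < 4: unchanged (A[4] not included)
P[k] for k >= 4: shift by delta = 9
  P[0] = -2 + 0 = -2
  P[1] = -5 + 0 = -5
  P[2] = 14 + 0 = 14
  P[3] = 17 + 0 = 17
  P[4] = 27 + 9 = 36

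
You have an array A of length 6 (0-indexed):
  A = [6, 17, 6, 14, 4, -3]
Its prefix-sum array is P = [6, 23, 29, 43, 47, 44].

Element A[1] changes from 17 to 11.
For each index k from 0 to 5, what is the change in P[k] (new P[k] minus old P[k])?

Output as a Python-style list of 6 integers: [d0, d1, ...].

Answer: [0, -6, -6, -6, -6, -6]

Derivation:
Element change: A[1] 17 -> 11, delta = -6
For k < 1: P[k] unchanged, delta_P[k] = 0
For k >= 1: P[k] shifts by exactly -6
Delta array: [0, -6, -6, -6, -6, -6]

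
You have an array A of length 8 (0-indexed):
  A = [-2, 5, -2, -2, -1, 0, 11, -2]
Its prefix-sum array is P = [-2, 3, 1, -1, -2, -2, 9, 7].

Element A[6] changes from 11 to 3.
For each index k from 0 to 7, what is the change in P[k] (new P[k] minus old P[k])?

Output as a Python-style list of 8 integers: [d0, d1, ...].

Element change: A[6] 11 -> 3, delta = -8
For k < 6: P[k] unchanged, delta_P[k] = 0
For k >= 6: P[k] shifts by exactly -8
Delta array: [0, 0, 0, 0, 0, 0, -8, -8]

Answer: [0, 0, 0, 0, 0, 0, -8, -8]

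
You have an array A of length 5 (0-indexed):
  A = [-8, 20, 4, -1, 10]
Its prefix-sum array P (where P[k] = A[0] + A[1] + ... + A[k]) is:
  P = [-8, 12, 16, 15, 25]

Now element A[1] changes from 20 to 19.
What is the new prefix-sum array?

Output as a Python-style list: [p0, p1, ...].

Answer: [-8, 11, 15, 14, 24]

Derivation:
Change: A[1] 20 -> 19, delta = -1
P[k] for k < 1: unchanged (A[1] not included)
P[k] for k >= 1: shift by delta = -1
  P[0] = -8 + 0 = -8
  P[1] = 12 + -1 = 11
  P[2] = 16 + -1 = 15
  P[3] = 15 + -1 = 14
  P[4] = 25 + -1 = 24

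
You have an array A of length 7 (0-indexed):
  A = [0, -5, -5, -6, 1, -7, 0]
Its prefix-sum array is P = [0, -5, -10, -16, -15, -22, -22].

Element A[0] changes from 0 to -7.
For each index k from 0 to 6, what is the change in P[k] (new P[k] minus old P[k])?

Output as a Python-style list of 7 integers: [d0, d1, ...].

Element change: A[0] 0 -> -7, delta = -7
For k < 0: P[k] unchanged, delta_P[k] = 0
For k >= 0: P[k] shifts by exactly -7
Delta array: [-7, -7, -7, -7, -7, -7, -7]

Answer: [-7, -7, -7, -7, -7, -7, -7]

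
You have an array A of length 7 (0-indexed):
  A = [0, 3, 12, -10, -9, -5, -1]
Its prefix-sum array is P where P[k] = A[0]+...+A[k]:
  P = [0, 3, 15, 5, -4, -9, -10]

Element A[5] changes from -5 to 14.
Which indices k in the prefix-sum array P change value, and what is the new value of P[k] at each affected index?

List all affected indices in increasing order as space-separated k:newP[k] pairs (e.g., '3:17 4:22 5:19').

Answer: 5:10 6:9

Derivation:
P[k] = A[0] + ... + A[k]
P[k] includes A[5] iff k >= 5
Affected indices: 5, 6, ..., 6; delta = 19
  P[5]: -9 + 19 = 10
  P[6]: -10 + 19 = 9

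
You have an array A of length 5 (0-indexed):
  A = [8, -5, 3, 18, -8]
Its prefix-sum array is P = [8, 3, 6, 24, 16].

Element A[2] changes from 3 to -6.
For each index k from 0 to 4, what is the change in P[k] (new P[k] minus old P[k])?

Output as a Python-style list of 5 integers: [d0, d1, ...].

Answer: [0, 0, -9, -9, -9]

Derivation:
Element change: A[2] 3 -> -6, delta = -9
For k < 2: P[k] unchanged, delta_P[k] = 0
For k >= 2: P[k] shifts by exactly -9
Delta array: [0, 0, -9, -9, -9]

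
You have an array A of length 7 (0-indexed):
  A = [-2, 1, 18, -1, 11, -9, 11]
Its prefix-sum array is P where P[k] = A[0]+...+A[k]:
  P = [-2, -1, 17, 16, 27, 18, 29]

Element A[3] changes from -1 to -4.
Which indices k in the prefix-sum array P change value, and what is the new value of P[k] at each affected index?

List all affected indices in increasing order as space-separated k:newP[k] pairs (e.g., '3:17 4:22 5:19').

Answer: 3:13 4:24 5:15 6:26

Derivation:
P[k] = A[0] + ... + A[k]
P[k] includes A[3] iff k >= 3
Affected indices: 3, 4, ..., 6; delta = -3
  P[3]: 16 + -3 = 13
  P[4]: 27 + -3 = 24
  P[5]: 18 + -3 = 15
  P[6]: 29 + -3 = 26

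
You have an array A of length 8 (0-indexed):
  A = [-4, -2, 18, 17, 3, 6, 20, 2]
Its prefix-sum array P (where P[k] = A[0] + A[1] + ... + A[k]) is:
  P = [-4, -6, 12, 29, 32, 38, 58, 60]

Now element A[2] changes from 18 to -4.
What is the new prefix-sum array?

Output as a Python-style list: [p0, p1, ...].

Answer: [-4, -6, -10, 7, 10, 16, 36, 38]

Derivation:
Change: A[2] 18 -> -4, delta = -22
P[k] for k < 2: unchanged (A[2] not included)
P[k] for k >= 2: shift by delta = -22
  P[0] = -4 + 0 = -4
  P[1] = -6 + 0 = -6
  P[2] = 12 + -22 = -10
  P[3] = 29 + -22 = 7
  P[4] = 32 + -22 = 10
  P[5] = 38 + -22 = 16
  P[6] = 58 + -22 = 36
  P[7] = 60 + -22 = 38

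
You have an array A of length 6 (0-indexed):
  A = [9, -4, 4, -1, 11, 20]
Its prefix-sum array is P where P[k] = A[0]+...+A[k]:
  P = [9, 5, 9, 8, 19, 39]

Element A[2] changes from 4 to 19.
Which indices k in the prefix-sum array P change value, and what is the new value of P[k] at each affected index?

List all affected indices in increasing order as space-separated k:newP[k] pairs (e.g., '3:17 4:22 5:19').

Answer: 2:24 3:23 4:34 5:54

Derivation:
P[k] = A[0] + ... + A[k]
P[k] includes A[2] iff k >= 2
Affected indices: 2, 3, ..., 5; delta = 15
  P[2]: 9 + 15 = 24
  P[3]: 8 + 15 = 23
  P[4]: 19 + 15 = 34
  P[5]: 39 + 15 = 54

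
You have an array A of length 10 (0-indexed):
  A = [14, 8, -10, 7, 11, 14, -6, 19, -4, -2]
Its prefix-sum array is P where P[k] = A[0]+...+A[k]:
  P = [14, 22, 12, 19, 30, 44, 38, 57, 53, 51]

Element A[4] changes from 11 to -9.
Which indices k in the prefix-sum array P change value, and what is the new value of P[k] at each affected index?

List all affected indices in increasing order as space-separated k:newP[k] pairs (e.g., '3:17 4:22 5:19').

Answer: 4:10 5:24 6:18 7:37 8:33 9:31

Derivation:
P[k] = A[0] + ... + A[k]
P[k] includes A[4] iff k >= 4
Affected indices: 4, 5, ..., 9; delta = -20
  P[4]: 30 + -20 = 10
  P[5]: 44 + -20 = 24
  P[6]: 38 + -20 = 18
  P[7]: 57 + -20 = 37
  P[8]: 53 + -20 = 33
  P[9]: 51 + -20 = 31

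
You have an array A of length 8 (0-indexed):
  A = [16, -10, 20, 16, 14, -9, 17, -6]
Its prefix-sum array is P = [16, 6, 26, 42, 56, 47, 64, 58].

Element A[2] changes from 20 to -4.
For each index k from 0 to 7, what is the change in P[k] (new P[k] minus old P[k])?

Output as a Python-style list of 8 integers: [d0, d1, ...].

Element change: A[2] 20 -> -4, delta = -24
For k < 2: P[k] unchanged, delta_P[k] = 0
For k >= 2: P[k] shifts by exactly -24
Delta array: [0, 0, -24, -24, -24, -24, -24, -24]

Answer: [0, 0, -24, -24, -24, -24, -24, -24]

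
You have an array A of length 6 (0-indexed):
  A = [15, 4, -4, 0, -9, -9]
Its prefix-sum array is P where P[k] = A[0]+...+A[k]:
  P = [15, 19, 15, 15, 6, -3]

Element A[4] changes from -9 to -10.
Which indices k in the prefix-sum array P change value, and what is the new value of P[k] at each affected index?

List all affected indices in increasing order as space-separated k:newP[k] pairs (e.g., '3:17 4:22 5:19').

Answer: 4:5 5:-4

Derivation:
P[k] = A[0] + ... + A[k]
P[k] includes A[4] iff k >= 4
Affected indices: 4, 5, ..., 5; delta = -1
  P[4]: 6 + -1 = 5
  P[5]: -3 + -1 = -4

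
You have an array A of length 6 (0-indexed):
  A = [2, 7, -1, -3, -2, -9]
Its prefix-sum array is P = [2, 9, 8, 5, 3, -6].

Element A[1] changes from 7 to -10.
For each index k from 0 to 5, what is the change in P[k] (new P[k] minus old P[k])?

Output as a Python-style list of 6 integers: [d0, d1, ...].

Element change: A[1] 7 -> -10, delta = -17
For k < 1: P[k] unchanged, delta_P[k] = 0
For k >= 1: P[k] shifts by exactly -17
Delta array: [0, -17, -17, -17, -17, -17]

Answer: [0, -17, -17, -17, -17, -17]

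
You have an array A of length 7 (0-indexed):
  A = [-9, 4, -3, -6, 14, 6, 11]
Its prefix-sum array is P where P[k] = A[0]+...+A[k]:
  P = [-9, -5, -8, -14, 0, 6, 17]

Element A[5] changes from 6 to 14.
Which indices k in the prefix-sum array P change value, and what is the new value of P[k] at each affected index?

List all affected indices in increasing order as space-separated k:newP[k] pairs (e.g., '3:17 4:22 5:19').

P[k] = A[0] + ... + A[k]
P[k] includes A[5] iff k >= 5
Affected indices: 5, 6, ..., 6; delta = 8
  P[5]: 6 + 8 = 14
  P[6]: 17 + 8 = 25

Answer: 5:14 6:25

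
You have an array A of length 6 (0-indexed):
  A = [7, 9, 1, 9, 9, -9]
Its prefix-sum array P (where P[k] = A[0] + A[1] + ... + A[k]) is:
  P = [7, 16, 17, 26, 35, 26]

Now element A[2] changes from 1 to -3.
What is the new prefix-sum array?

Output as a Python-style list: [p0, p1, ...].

Answer: [7, 16, 13, 22, 31, 22]

Derivation:
Change: A[2] 1 -> -3, delta = -4
P[k] for k < 2: unchanged (A[2] not included)
P[k] for k >= 2: shift by delta = -4
  P[0] = 7 + 0 = 7
  P[1] = 16 + 0 = 16
  P[2] = 17 + -4 = 13
  P[3] = 26 + -4 = 22
  P[4] = 35 + -4 = 31
  P[5] = 26 + -4 = 22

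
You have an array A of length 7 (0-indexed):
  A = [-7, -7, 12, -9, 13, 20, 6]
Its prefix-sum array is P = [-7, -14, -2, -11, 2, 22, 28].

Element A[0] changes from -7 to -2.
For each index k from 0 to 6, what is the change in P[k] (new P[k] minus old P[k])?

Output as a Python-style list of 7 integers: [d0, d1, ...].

Answer: [5, 5, 5, 5, 5, 5, 5]

Derivation:
Element change: A[0] -7 -> -2, delta = 5
For k < 0: P[k] unchanged, delta_P[k] = 0
For k >= 0: P[k] shifts by exactly 5
Delta array: [5, 5, 5, 5, 5, 5, 5]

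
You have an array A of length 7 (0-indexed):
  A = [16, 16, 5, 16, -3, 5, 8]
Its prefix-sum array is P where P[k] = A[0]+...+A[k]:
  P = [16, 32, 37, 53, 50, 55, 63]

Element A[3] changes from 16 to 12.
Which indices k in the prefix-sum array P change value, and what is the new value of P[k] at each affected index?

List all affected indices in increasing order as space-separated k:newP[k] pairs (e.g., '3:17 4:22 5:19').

Answer: 3:49 4:46 5:51 6:59

Derivation:
P[k] = A[0] + ... + A[k]
P[k] includes A[3] iff k >= 3
Affected indices: 3, 4, ..., 6; delta = -4
  P[3]: 53 + -4 = 49
  P[4]: 50 + -4 = 46
  P[5]: 55 + -4 = 51
  P[6]: 63 + -4 = 59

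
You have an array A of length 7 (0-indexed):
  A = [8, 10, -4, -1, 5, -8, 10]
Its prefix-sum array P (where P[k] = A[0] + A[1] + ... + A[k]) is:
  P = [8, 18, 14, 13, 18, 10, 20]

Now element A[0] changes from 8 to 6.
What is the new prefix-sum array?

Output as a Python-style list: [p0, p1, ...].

Answer: [6, 16, 12, 11, 16, 8, 18]

Derivation:
Change: A[0] 8 -> 6, delta = -2
P[k] for k < 0: unchanged (A[0] not included)
P[k] for k >= 0: shift by delta = -2
  P[0] = 8 + -2 = 6
  P[1] = 18 + -2 = 16
  P[2] = 14 + -2 = 12
  P[3] = 13 + -2 = 11
  P[4] = 18 + -2 = 16
  P[5] = 10 + -2 = 8
  P[6] = 20 + -2 = 18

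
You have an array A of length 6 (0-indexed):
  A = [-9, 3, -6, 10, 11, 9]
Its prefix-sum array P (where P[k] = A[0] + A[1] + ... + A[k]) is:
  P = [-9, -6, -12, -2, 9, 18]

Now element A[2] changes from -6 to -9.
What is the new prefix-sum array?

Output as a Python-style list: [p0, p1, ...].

Answer: [-9, -6, -15, -5, 6, 15]

Derivation:
Change: A[2] -6 -> -9, delta = -3
P[k] for k < 2: unchanged (A[2] not included)
P[k] for k >= 2: shift by delta = -3
  P[0] = -9 + 0 = -9
  P[1] = -6 + 0 = -6
  P[2] = -12 + -3 = -15
  P[3] = -2 + -3 = -5
  P[4] = 9 + -3 = 6
  P[5] = 18 + -3 = 15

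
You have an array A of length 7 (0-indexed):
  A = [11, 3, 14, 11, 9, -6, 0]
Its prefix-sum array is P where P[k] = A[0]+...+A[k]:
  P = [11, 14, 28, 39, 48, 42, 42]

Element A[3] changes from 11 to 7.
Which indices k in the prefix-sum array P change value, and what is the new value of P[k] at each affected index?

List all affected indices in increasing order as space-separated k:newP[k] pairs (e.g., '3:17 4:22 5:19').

P[k] = A[0] + ... + A[k]
P[k] includes A[3] iff k >= 3
Affected indices: 3, 4, ..., 6; delta = -4
  P[3]: 39 + -4 = 35
  P[4]: 48 + -4 = 44
  P[5]: 42 + -4 = 38
  P[6]: 42 + -4 = 38

Answer: 3:35 4:44 5:38 6:38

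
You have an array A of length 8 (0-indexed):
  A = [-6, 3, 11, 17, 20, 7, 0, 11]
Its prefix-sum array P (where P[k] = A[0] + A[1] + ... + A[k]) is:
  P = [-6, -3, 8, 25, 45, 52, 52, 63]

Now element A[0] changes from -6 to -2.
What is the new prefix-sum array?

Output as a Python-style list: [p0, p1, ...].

Answer: [-2, 1, 12, 29, 49, 56, 56, 67]

Derivation:
Change: A[0] -6 -> -2, delta = 4
P[k] for k < 0: unchanged (A[0] not included)
P[k] for k >= 0: shift by delta = 4
  P[0] = -6 + 4 = -2
  P[1] = -3 + 4 = 1
  P[2] = 8 + 4 = 12
  P[3] = 25 + 4 = 29
  P[4] = 45 + 4 = 49
  P[5] = 52 + 4 = 56
  P[6] = 52 + 4 = 56
  P[7] = 63 + 4 = 67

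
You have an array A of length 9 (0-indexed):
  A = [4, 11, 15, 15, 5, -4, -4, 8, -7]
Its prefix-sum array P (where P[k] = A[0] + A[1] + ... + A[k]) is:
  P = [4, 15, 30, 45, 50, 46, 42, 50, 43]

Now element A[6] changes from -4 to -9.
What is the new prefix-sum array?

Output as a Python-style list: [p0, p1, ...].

Answer: [4, 15, 30, 45, 50, 46, 37, 45, 38]

Derivation:
Change: A[6] -4 -> -9, delta = -5
P[k] for k < 6: unchanged (A[6] not included)
P[k] for k >= 6: shift by delta = -5
  P[0] = 4 + 0 = 4
  P[1] = 15 + 0 = 15
  P[2] = 30 + 0 = 30
  P[3] = 45 + 0 = 45
  P[4] = 50 + 0 = 50
  P[5] = 46 + 0 = 46
  P[6] = 42 + -5 = 37
  P[7] = 50 + -5 = 45
  P[8] = 43 + -5 = 38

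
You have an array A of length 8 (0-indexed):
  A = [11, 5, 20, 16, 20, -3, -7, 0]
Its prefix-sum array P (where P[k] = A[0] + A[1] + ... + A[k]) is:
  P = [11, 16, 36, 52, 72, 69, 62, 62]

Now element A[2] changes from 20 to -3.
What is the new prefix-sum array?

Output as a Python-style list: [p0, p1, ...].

Answer: [11, 16, 13, 29, 49, 46, 39, 39]

Derivation:
Change: A[2] 20 -> -3, delta = -23
P[k] for k < 2: unchanged (A[2] not included)
P[k] for k >= 2: shift by delta = -23
  P[0] = 11 + 0 = 11
  P[1] = 16 + 0 = 16
  P[2] = 36 + -23 = 13
  P[3] = 52 + -23 = 29
  P[4] = 72 + -23 = 49
  P[5] = 69 + -23 = 46
  P[6] = 62 + -23 = 39
  P[7] = 62 + -23 = 39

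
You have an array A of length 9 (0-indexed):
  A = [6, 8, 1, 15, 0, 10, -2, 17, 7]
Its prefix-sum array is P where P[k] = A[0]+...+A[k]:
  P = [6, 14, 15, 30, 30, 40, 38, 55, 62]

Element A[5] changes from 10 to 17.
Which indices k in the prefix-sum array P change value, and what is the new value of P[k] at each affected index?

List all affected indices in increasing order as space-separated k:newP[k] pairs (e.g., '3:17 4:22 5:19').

Answer: 5:47 6:45 7:62 8:69

Derivation:
P[k] = A[0] + ... + A[k]
P[k] includes A[5] iff k >= 5
Affected indices: 5, 6, ..., 8; delta = 7
  P[5]: 40 + 7 = 47
  P[6]: 38 + 7 = 45
  P[7]: 55 + 7 = 62
  P[8]: 62 + 7 = 69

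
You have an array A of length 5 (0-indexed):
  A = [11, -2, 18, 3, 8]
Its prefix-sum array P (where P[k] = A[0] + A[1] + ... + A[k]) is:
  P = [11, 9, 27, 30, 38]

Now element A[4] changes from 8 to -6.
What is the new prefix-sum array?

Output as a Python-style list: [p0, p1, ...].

Answer: [11, 9, 27, 30, 24]

Derivation:
Change: A[4] 8 -> -6, delta = -14
P[k] for k < 4: unchanged (A[4] not included)
P[k] for k >= 4: shift by delta = -14
  P[0] = 11 + 0 = 11
  P[1] = 9 + 0 = 9
  P[2] = 27 + 0 = 27
  P[3] = 30 + 0 = 30
  P[4] = 38 + -14 = 24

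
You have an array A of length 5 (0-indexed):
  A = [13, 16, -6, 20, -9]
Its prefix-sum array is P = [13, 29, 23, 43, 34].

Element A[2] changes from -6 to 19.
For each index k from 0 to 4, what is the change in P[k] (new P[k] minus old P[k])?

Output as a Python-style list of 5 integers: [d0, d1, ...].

Answer: [0, 0, 25, 25, 25]

Derivation:
Element change: A[2] -6 -> 19, delta = 25
For k < 2: P[k] unchanged, delta_P[k] = 0
For k >= 2: P[k] shifts by exactly 25
Delta array: [0, 0, 25, 25, 25]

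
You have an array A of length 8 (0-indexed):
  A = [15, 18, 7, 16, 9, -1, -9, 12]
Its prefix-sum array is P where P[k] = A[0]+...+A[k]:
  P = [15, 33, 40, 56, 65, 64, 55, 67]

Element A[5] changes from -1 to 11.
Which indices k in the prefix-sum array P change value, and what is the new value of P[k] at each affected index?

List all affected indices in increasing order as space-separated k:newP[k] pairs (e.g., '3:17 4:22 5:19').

P[k] = A[0] + ... + A[k]
P[k] includes A[5] iff k >= 5
Affected indices: 5, 6, ..., 7; delta = 12
  P[5]: 64 + 12 = 76
  P[6]: 55 + 12 = 67
  P[7]: 67 + 12 = 79

Answer: 5:76 6:67 7:79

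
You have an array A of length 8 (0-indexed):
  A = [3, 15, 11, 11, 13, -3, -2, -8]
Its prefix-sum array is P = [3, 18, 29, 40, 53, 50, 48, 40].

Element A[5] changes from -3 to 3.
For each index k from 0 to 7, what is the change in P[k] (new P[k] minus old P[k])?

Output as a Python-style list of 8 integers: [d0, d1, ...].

Element change: A[5] -3 -> 3, delta = 6
For k < 5: P[k] unchanged, delta_P[k] = 0
For k >= 5: P[k] shifts by exactly 6
Delta array: [0, 0, 0, 0, 0, 6, 6, 6]

Answer: [0, 0, 0, 0, 0, 6, 6, 6]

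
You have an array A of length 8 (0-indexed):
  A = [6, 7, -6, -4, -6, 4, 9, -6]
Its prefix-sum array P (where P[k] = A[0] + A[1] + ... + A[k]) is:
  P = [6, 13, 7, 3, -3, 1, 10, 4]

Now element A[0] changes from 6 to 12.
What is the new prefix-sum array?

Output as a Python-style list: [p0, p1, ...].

Change: A[0] 6 -> 12, delta = 6
P[k] for k < 0: unchanged (A[0] not included)
P[k] for k >= 0: shift by delta = 6
  P[0] = 6 + 6 = 12
  P[1] = 13 + 6 = 19
  P[2] = 7 + 6 = 13
  P[3] = 3 + 6 = 9
  P[4] = -3 + 6 = 3
  P[5] = 1 + 6 = 7
  P[6] = 10 + 6 = 16
  P[7] = 4 + 6 = 10

Answer: [12, 19, 13, 9, 3, 7, 16, 10]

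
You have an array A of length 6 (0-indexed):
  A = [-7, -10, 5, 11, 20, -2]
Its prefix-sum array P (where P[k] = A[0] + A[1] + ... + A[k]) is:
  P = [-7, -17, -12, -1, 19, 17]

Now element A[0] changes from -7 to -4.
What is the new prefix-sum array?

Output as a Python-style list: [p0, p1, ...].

Answer: [-4, -14, -9, 2, 22, 20]

Derivation:
Change: A[0] -7 -> -4, delta = 3
P[k] for k < 0: unchanged (A[0] not included)
P[k] for k >= 0: shift by delta = 3
  P[0] = -7 + 3 = -4
  P[1] = -17 + 3 = -14
  P[2] = -12 + 3 = -9
  P[3] = -1 + 3 = 2
  P[4] = 19 + 3 = 22
  P[5] = 17 + 3 = 20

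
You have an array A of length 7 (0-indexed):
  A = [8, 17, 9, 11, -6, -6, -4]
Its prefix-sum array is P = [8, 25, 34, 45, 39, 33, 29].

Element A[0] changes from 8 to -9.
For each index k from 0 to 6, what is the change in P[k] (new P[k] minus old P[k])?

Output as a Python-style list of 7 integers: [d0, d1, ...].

Element change: A[0] 8 -> -9, delta = -17
For k < 0: P[k] unchanged, delta_P[k] = 0
For k >= 0: P[k] shifts by exactly -17
Delta array: [-17, -17, -17, -17, -17, -17, -17]

Answer: [-17, -17, -17, -17, -17, -17, -17]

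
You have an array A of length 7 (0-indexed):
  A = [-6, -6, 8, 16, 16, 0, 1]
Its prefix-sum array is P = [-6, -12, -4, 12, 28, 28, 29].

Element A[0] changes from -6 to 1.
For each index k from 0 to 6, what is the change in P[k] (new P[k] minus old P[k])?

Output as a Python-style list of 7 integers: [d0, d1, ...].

Element change: A[0] -6 -> 1, delta = 7
For k < 0: P[k] unchanged, delta_P[k] = 0
For k >= 0: P[k] shifts by exactly 7
Delta array: [7, 7, 7, 7, 7, 7, 7]

Answer: [7, 7, 7, 7, 7, 7, 7]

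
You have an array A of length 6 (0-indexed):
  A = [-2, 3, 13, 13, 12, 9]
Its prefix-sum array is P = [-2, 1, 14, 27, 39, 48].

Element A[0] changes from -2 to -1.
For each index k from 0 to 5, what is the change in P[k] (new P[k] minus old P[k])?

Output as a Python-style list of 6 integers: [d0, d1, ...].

Answer: [1, 1, 1, 1, 1, 1]

Derivation:
Element change: A[0] -2 -> -1, delta = 1
For k < 0: P[k] unchanged, delta_P[k] = 0
For k >= 0: P[k] shifts by exactly 1
Delta array: [1, 1, 1, 1, 1, 1]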